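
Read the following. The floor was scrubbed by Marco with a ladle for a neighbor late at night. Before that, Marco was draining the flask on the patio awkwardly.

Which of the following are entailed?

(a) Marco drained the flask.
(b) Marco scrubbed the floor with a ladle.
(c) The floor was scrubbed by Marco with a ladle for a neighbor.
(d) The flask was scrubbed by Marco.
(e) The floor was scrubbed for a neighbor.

(a) Not entailed — 'was draining' is progressive on an accomplishment; it does not entail the completed 'drained'.
(b) Entailed — dropping 'for a neighbor', 'late at night' leaves a sub-description the original still satisfies.
(c) Entailed — every conjunct here is already in the original scrubbing event.
(d) Not entailed — Marco scrubbed the floor, not the flask; the flask belongs to the draining event.
(e) Entailed — the original entails any weakening of itself; this just drops 'with a ladle', 'late at night' and generalizes the agent.

(b), (c), (e)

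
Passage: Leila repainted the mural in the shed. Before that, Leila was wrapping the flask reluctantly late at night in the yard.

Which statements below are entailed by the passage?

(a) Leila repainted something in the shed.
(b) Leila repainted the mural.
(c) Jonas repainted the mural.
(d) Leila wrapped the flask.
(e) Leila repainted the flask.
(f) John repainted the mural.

(a) Entailed — the original entails any weakening of itself; this just generalizes the patient.
(b) Entailed — the original entails any weakening of itself; this just drops 'in the shed'.
(c) Not entailed — the passage has Leila repainting the mural, not Jonas.
(d) Not entailed — 'was wrapping' is progressive on an accomplishment; it does not entail the completed 'wrapped'.
(e) Not entailed — Leila repainted the mural, not the flask; the flask belongs to the wrapping event.
(f) Not entailed — the passage has Leila repainting the mural, not John.

(a), (b)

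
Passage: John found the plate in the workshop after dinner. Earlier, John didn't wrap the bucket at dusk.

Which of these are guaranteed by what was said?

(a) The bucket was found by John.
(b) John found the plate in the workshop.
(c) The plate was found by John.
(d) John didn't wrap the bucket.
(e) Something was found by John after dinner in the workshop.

(b), (c), (e)

(a) Not entailed — John found the plate, not the bucket; the bucket belongs to the wrapping event.
(b) Entailed — dropping 'after dinner' leaves a sub-description the original still satisfies.
(c) Entailed — dropping 'in the workshop', 'after dinner' leaves a sub-description the original still satisfies.
(d) Not entailed — dropping 'at dusk' under negation is not valid — the original leaves open that John wrapped the bucket some other way.
(e) Entailed — the original entails any weakening of itself; this just generalizes the patient.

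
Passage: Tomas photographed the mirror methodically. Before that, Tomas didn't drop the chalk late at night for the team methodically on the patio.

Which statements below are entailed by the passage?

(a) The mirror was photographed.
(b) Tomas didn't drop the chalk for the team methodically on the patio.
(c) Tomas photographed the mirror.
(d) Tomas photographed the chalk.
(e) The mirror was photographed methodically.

(a), (c), (e)

(a) Entailed — the original entails any weakening of itself; this just drops 'methodically' and generalizes the agent.
(b) Not entailed — dropping 'late at night' under negation is not valid — the original leaves open that Tomas dropped the chalk some other way.
(c) Entailed — every conjunct here is already in the original photographing event.
(d) Not entailed — Tomas photographed the mirror, not the chalk; the chalk belongs to the dropping event.
(e) Entailed — the original entails any weakening of itself; this just generalizes the agent.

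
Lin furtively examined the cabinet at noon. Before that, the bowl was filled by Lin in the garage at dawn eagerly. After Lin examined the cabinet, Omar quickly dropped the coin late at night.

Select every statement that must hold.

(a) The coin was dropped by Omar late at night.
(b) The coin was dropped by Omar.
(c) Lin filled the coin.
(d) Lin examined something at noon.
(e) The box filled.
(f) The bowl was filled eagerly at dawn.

(a), (b), (d), (f)

(a) Entailed — this follows by dropping conjuncts from the dropping event's description.
(b) Entailed — every conjunct here is already in the original dropping event.
(c) Not entailed — Lin filled the bowl, not the coin; the coin belongs to the dropping event.
(d) Entailed — this follows by dropping conjuncts from the examining event's description.
(e) Not entailed — the bowl is what filled, not the box.
(f) Entailed — dropping 'in the garage' and generalizing the agent leaves a sub-description the original still satisfies.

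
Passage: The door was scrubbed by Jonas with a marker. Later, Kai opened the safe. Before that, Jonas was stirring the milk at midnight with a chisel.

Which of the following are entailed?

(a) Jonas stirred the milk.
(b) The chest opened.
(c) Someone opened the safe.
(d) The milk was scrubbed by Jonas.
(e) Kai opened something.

(a) Entailed — 'stir' is an activity; 'was stirring' entails that some stirring happened, so 'stirred' holds.
(b) Not entailed — the safe is what opened, not the chest.
(c) Entailed — the original entails any weakening of itself; this just generalizes the agent.
(d) Not entailed — Jonas scrubbed the door, not the milk; the milk belongs to the stirring event.
(e) Entailed — generalizing the patient leaves a sub-description the original still satisfies.

(a), (c), (e)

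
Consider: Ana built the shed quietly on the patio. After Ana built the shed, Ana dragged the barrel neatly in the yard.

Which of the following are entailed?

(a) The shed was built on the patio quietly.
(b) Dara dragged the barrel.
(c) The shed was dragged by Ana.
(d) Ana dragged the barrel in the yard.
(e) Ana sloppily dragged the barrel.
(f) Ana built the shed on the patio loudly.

(a) Entailed — every conjunct here is already in the original building event.
(b) Not entailed — the passage has Ana dragging the barrel, not Dara.
(c) Not entailed — Ana dragged the barrel, not the shed; the shed belongs to the building event.
(d) Entailed — every conjunct here is already in the original dragging event.
(e) Not entailed — 'sloppily' adds a manner not in (and inconsistent with) the original.
(f) Not entailed — 'loudly' adds a manner not in (and inconsistent with) the original.

(a), (d)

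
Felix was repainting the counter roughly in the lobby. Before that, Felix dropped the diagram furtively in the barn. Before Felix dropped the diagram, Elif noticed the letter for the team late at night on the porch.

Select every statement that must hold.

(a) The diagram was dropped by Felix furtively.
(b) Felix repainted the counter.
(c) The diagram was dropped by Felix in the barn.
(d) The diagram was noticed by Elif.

(a), (c)

(a) Entailed — every conjunct here is already in the original dropping event.
(b) Not entailed — 'was repainting' is progressive on an accomplishment; it does not entail the completed 'repainted'.
(c) Entailed — the original entails any weakening of itself; this just drops 'furtively'.
(d) Not entailed — Elif noticed the letter, not the diagram; the diagram belongs to the dropping event.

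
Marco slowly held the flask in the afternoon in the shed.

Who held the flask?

'Marco' marks the agent of the holding event.

Marco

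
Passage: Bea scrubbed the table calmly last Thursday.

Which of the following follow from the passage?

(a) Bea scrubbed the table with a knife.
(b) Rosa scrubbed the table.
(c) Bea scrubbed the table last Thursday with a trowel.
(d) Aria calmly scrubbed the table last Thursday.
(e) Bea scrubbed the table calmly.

(e)

(a) Not entailed — 'with a knife' adds information not in the original event.
(b) Not entailed — the passage has Bea scrubbing the table, not Rosa.
(c) Not entailed — 'with a trowel' adds information not in the original event.
(d) Not entailed — the passage has Bea scrubbing the table, not Aria.
(e) Entailed — dropping 'last Thursday' leaves a sub-description the original still satisfies.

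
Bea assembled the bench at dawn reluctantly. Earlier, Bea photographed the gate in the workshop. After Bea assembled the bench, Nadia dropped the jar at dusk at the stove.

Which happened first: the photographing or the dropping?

The connectives place the photographing before the dropping.

the photographing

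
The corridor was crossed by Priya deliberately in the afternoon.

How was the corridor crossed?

deliberately

'deliberately' marks the manner of the crossing event.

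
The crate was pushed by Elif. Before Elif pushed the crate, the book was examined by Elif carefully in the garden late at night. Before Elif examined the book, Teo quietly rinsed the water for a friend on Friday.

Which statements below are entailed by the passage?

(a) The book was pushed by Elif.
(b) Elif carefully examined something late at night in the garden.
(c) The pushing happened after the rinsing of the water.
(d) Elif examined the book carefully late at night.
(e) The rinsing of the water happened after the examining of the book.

(a) Not entailed — Elif pushed the crate, not the book; the book belongs to the examining event.
(b) Entailed — generalizing the patient leaves a sub-description the original still satisfies.
(c) Entailed — the narrative places the rinsing before the pushing.
(d) Entailed — dropping 'in the garden' leaves a sub-description the original still satisfies.
(e) Not entailed — the narrative places the rinsing before the examining, not after.

(b), (c), (d)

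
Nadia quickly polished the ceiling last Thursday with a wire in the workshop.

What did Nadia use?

a wire

'with a wire' marks the instrument of the polishing event.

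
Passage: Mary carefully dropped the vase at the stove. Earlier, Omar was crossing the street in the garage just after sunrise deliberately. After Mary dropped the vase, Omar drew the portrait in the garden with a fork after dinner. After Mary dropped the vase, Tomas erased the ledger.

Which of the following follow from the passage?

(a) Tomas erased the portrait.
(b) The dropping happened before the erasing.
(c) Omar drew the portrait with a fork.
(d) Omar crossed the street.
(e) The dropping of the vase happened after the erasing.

(b), (c)

(a) Not entailed — Tomas erased the ledger, not the portrait; the portrait belongs to the drawing event.
(b) Entailed — the narrative places the dropping before the erasing.
(c) Entailed — the original entails any weakening of itself; this just drops 'after dinner', 'in the garden'.
(d) Not entailed — 'was crossing' is progressive on an accomplishment; it does not entail the completed 'crossed'.
(e) Not entailed — the narrative places the dropping before the erasing, not after.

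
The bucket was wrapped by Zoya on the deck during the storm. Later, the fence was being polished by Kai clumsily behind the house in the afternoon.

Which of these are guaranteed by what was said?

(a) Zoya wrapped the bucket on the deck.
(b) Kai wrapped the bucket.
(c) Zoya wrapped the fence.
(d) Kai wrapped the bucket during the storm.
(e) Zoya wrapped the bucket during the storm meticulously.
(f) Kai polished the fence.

(a) Entailed — every conjunct here is already in the original wrapping event.
(b) Not entailed — the passage has Zoya wrapping the bucket, not Kai.
(c) Not entailed — Zoya wrapped the bucket, not the fence; the fence belongs to the polishing event.
(d) Not entailed — the passage has Zoya wrapping the bucket, not Kai.
(e) Not entailed — 'meticulously' adds information not in the original event.
(f) Entailed — 'polish' is an activity; 'was polishing' entails that some polishing happened, so 'polished' holds.

(a), (f)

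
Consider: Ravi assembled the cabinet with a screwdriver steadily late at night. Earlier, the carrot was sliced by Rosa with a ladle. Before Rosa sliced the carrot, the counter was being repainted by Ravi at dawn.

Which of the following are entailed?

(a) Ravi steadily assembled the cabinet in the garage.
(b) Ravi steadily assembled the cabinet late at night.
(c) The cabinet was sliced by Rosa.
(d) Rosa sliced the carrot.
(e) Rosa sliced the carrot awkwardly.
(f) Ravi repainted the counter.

(a) Not entailed — 'in the garage' adds information not in the original event.
(b) Entailed — the original entails any weakening of itself; this just drops 'with a screwdriver'.
(c) Not entailed — Rosa sliced the carrot, not the cabinet; the cabinet belongs to the assembling event.
(d) Entailed — this follows by dropping conjuncts from the slicing event's description.
(e) Not entailed — 'awkwardly' adds information not in the original event.
(f) Not entailed — 'was repainting' is progressive on an accomplishment; it does not entail the completed 'repainted'.

(b), (d)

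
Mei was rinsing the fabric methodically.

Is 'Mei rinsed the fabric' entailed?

yes

'rinse' is atelic; if Mei was rinsing the fabric, then Mei rinsed the fabric (for some time).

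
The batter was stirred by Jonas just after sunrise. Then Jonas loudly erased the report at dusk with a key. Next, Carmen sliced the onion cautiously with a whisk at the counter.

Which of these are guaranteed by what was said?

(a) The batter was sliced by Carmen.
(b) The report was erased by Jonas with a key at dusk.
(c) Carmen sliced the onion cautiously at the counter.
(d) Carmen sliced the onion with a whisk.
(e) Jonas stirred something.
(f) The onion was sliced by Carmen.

(b), (c), (d), (e), (f)

(a) Not entailed — Carmen sliced the onion, not the batter; the batter belongs to the stirring event.
(b) Entailed — dropping 'loudly' leaves a sub-description the original still satisfies.
(c) Entailed — dropping 'with a whisk' leaves a sub-description the original still satisfies.
(d) Entailed — this follows by dropping conjuncts from the slicing event's description.
(e) Entailed — dropping 'just after sunrise' and generalizing the patient leaves a sub-description the original still satisfies.
(f) Entailed — the original entails any weakening of itself; this just drops 'with a whisk', 'cautiously', 'at the counter'.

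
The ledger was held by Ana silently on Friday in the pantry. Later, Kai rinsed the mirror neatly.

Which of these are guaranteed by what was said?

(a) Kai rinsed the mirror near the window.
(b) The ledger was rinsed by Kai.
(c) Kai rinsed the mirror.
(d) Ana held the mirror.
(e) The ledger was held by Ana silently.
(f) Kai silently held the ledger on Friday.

(a) Not entailed — 'near the window' adds information not in the original event.
(b) Not entailed — Kai rinsed the mirror, not the ledger; the ledger belongs to the holding event.
(c) Entailed — dropping 'neatly' leaves a sub-description the original still satisfies.
(d) Not entailed — Ana held the ledger, not the mirror; the mirror belongs to the rinsing event.
(e) Entailed — the original entails any weakening of itself; this just drops 'in the pantry', 'on Friday'.
(f) Not entailed — the passage has Ana holding the ledger, not Kai.

(c), (e)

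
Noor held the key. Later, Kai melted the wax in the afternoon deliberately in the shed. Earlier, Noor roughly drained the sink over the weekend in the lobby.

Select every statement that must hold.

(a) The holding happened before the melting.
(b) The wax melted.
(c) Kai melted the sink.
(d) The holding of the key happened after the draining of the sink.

(a), (b)

(a) Entailed — the narrative places the holding before the melting.
(b) Entailed — 'Kai melted the wax' is causative; it entails the inchoative 'the wax melted'.
(c) Not entailed — Kai melted the wax, not the sink; the sink belongs to the draining event.
(d) Not entailed — the narrative doesn't order the draining relative to the holding.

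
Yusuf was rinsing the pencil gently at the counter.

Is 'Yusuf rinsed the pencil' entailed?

yes

'rinse' is atelic; if Yusuf was rinsing the pencil, then Yusuf rinsed the pencil (for some time).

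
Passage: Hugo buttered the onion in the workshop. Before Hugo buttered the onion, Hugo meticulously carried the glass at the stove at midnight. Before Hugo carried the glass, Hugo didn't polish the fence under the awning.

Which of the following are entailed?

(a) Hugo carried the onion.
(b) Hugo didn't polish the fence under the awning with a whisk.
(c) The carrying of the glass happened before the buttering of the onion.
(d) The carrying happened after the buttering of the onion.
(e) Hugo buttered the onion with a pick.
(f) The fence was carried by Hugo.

(b), (c)

(a) Not entailed — Hugo carried the glass, not the onion; the onion belongs to the buttering event.
(b) Entailed — under negation, adding a further restriction is entailed: if no such polishing event occurred, none occurred with a whisk either.
(c) Entailed — the narrative places the carrying before the buttering.
(d) Not entailed — the narrative places the carrying before the buttering, not after.
(e) Not entailed — 'with a pick' adds information not in the original event.
(f) Not entailed — Hugo carried the glass, not the fence; the fence belongs to the polishing event.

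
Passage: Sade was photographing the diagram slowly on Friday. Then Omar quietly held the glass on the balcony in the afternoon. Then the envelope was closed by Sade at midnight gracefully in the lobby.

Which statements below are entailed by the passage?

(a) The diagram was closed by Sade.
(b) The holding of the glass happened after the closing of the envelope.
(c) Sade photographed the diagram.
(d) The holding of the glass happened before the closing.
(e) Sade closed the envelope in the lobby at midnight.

(a) Not entailed — Sade closed the envelope, not the diagram; the diagram belongs to the photographing event.
(b) Not entailed — the narrative places the holding before the closing, not after.
(c) Not entailed — 'was photographing' is progressive on an accomplishment; it does not entail the completed 'photographed'.
(d) Entailed — the narrative places the holding before the closing.
(e) Entailed — every conjunct here is already in the original closing event.

(d), (e)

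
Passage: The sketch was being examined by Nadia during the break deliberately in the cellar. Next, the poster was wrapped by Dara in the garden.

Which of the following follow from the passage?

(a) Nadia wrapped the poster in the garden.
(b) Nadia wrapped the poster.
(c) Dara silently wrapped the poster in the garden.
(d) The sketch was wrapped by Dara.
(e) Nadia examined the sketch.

(a) Not entailed — the passage has Dara wrapping the poster, not Nadia.
(b) Not entailed — the passage has Dara wrapping the poster, not Nadia.
(c) Not entailed — 'silently' adds information not in the original event.
(d) Not entailed — Dara wrapped the poster, not the sketch; the sketch belongs to the examining event.
(e) Entailed — 'examine' is an activity; 'was examining' entails that some examining happened, so 'examined' holds.

(e)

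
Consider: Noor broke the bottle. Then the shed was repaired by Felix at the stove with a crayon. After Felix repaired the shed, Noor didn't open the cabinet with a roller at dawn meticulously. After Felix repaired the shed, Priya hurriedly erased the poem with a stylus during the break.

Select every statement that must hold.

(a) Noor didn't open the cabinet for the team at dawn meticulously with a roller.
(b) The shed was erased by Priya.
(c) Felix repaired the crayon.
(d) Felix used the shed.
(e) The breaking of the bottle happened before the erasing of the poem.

(a) Entailed — under negation, adding a further restriction is entailed: if no such opening event occurred, none occurred for the team either.
(b) Not entailed — Priya erased the poem, not the shed; the shed belongs to the repairing event.
(c) Not entailed — the crayon is the instrument, not what was repaired.
(d) Not entailed — the shed is the patient, not an instrument — Felix used a crayon.
(e) Entailed — the narrative places the breaking before the erasing.

(a), (e)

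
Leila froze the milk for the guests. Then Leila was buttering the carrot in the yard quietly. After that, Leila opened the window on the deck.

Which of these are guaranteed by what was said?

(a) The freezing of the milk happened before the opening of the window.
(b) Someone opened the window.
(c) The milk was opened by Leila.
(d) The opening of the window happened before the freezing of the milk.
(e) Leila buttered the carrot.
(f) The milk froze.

(a), (b), (f)

(a) Entailed — the narrative places the freezing before the opening.
(b) Entailed — this follows by dropping conjuncts from the opening event's description.
(c) Not entailed — Leila opened the window, not the milk; the milk belongs to the freezing event.
(d) Not entailed — the narrative places the freezing before the opening, not after.
(e) Not entailed — 'was buttering' is progressive on an accomplishment; it does not entail the completed 'buttered'.
(f) Entailed — 'Leila froze the milk' is causative; it entails the inchoative 'the milk froze'.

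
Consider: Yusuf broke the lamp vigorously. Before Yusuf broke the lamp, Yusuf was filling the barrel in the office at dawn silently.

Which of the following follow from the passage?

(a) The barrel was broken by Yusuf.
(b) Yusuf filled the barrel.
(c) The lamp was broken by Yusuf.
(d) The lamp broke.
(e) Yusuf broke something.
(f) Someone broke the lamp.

(a) Not entailed — Yusuf broke the lamp, not the barrel; the barrel belongs to the filling event.
(b) Not entailed — 'was filling' is progressive on an accomplishment; it does not entail the completed 'filled'.
(c) Entailed — every conjunct here is already in the original breaking event.
(d) Entailed — 'Yusuf broke the lamp' is causative; it entails the inchoative 'the lamp broke'.
(e) Entailed — this follows by dropping conjuncts from the breaking event's description.
(f) Entailed — every conjunct here is already in the original breaking event.

(c), (d), (e), (f)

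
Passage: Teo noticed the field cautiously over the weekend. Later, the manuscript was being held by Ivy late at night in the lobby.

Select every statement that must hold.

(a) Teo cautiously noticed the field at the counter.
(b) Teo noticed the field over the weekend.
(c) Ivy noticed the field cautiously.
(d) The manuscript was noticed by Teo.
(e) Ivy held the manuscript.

(b), (e)

(a) Not entailed — 'at the counter' adds information not in the original event.
(b) Entailed — this follows by dropping conjuncts from the noticing event's description.
(c) Not entailed — the passage has Teo noticing the field, not Ivy.
(d) Not entailed — Teo noticed the field, not the manuscript; the manuscript belongs to the holding event.
(e) Entailed — 'hold' is an activity; 'was holding' entails that some holding happened, so 'held' holds.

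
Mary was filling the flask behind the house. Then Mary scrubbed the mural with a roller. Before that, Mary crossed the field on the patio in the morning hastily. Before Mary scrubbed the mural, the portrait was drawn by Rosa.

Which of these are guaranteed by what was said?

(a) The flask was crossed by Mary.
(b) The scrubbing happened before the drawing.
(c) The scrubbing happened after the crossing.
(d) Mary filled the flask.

(a) Not entailed — Mary crossed the field, not the flask; the flask belongs to the filling event.
(b) Not entailed — the narrative places the drawing before the scrubbing, not after.
(c) Entailed — the narrative places the crossing before the scrubbing.
(d) Not entailed — 'was filling' is progressive on an accomplishment; it does not entail the completed 'filled'.

(c)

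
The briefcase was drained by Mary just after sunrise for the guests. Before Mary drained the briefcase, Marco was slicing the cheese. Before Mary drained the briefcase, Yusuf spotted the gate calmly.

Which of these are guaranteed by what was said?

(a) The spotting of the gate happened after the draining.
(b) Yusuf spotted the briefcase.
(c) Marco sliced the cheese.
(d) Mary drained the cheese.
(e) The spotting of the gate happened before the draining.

(a) Not entailed — the narrative places the spotting before the draining, not after.
(b) Not entailed — Yusuf spotted the gate, not the briefcase; the briefcase belongs to the draining event.
(c) Not entailed — 'was slicing' is progressive on an accomplishment; it does not entail the completed 'sliced'.
(d) Not entailed — Mary drained the briefcase, not the cheese; the cheese belongs to the slicing event.
(e) Entailed — the narrative places the spotting before the draining.

(e)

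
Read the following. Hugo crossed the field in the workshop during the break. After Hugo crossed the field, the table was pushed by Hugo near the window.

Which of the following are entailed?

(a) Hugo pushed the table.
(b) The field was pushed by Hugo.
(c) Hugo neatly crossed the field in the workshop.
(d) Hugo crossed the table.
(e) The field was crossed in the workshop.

(a), (e)

(a) Entailed — this follows by dropping conjuncts from the pushing event's description.
(b) Not entailed — Hugo pushed the table, not the field; the field belongs to the crossing event.
(c) Not entailed — 'neatly' adds information not in the original event.
(d) Not entailed — Hugo crossed the field, not the table; the table belongs to the pushing event.
(e) Entailed — every conjunct here is already in the original crossing event.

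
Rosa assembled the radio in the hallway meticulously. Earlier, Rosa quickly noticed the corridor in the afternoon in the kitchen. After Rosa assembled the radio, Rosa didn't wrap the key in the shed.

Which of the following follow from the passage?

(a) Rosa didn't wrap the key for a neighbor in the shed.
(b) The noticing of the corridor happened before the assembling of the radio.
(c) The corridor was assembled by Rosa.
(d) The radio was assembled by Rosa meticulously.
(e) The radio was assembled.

(a), (b), (d), (e)

(a) Entailed — under negation, adding a further restriction is entailed: if no such wrapping event occurred, none occurred for a neighbor either.
(b) Entailed — the narrative places the noticing before the assembling.
(c) Not entailed — Rosa assembled the radio, not the corridor; the corridor belongs to the noticing event.
(d) Entailed — the original entails any weakening of itself; this just drops 'in the hallway'.
(e) Entailed — every conjunct here is already in the original assembling event.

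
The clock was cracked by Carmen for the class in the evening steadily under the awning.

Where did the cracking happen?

under the awning

'under the awning' marks the location of the cracking event.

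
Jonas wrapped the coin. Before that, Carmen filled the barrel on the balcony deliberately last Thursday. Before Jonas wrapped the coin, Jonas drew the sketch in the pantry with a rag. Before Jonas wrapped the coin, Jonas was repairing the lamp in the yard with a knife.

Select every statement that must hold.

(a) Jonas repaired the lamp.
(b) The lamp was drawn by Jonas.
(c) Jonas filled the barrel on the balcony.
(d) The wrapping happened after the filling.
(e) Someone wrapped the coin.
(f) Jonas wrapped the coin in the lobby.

(d), (e)

(a) Not entailed — 'was repairing' is progressive on an accomplishment; it does not entail the completed 'repaired'.
(b) Not entailed — Jonas drew the sketch, not the lamp; the lamp belongs to the repairing event.
(c) Not entailed — the passage has Carmen filling the barrel, not Jonas.
(d) Entailed — the narrative places the filling before the wrapping.
(e) Entailed — generalizing the agent leaves a sub-description the original still satisfies.
(f) Not entailed — 'in the lobby' adds information not in the original event.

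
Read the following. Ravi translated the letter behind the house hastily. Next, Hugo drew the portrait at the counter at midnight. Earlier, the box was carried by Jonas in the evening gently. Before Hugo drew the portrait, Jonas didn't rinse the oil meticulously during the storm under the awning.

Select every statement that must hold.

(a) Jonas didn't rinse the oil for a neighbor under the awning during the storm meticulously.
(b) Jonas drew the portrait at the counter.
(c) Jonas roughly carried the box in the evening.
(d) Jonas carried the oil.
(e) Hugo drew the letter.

(a)

(a) Entailed — under negation, adding a further restriction is entailed: if no such rinsing event occurred, none occurred for a neighbor either.
(b) Not entailed — the passage has Hugo drawing the portrait, not Jonas.
(c) Not entailed — 'roughly' adds a manner not in (and inconsistent with) the original.
(d) Not entailed — Jonas carried the box, not the oil; the oil belongs to the rinsing event.
(e) Not entailed — Hugo drew the portrait, not the letter; the letter belongs to the translating event.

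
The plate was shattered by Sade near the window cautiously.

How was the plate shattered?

'cautiously' marks the manner of the shattering event.

cautiously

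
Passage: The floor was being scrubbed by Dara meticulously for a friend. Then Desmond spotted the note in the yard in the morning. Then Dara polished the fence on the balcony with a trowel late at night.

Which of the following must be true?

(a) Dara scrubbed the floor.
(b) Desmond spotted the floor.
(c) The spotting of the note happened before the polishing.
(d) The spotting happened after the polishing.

(a), (c)

(a) Entailed — 'scrub' is an activity; 'was scrubbing' entails that some scrubbing happened, so 'scrubbed' holds.
(b) Not entailed — Desmond spotted the note, not the floor; the floor belongs to the scrubbing event.
(c) Entailed — the narrative places the spotting before the polishing.
(d) Not entailed — the narrative places the spotting before the polishing, not after.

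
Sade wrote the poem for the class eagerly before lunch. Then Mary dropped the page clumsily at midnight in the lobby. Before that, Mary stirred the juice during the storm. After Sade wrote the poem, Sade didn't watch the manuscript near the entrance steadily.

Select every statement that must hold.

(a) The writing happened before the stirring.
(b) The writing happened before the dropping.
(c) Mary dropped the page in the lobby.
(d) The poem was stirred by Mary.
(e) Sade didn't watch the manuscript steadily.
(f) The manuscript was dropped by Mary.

(a) Not entailed — the narrative doesn't order the writing relative to the stirring.
(b) Entailed — the narrative places the writing before the dropping.
(c) Entailed — this follows by dropping conjuncts from the dropping event's description.
(d) Not entailed — Mary stirred the juice, not the poem; the poem belongs to the writing event.
(e) Not entailed — dropping 'near the entrance' under negation is not valid — the original leaves open that Sade watched the manuscript some other way.
(f) Not entailed — Mary dropped the page, not the manuscript; the manuscript belongs to the watching event.

(b), (c)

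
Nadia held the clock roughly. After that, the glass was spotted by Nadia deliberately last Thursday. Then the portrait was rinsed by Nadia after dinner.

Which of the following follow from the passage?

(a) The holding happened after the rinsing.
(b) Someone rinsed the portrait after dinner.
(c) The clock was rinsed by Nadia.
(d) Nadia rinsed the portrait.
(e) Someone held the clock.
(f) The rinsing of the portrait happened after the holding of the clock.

(b), (d), (e), (f)

(a) Not entailed — the narrative places the holding before the rinsing, not after.
(b) Entailed — every conjunct here is already in the original rinsing event.
(c) Not entailed — Nadia rinsed the portrait, not the clock; the clock belongs to the holding event.
(d) Entailed — the original entails any weakening of itself; this just drops 'after dinner'.
(e) Entailed — every conjunct here is already in the original holding event.
(f) Entailed — the narrative places the holding before the rinsing.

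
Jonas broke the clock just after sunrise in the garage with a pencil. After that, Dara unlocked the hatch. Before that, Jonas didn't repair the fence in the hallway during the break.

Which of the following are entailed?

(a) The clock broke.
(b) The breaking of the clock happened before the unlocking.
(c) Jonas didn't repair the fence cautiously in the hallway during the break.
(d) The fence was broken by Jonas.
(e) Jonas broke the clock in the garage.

(a) Entailed — 'Jonas broke the clock' is causative; it entails the inchoative 'the clock broke'.
(b) Entailed — the narrative places the breaking before the unlocking.
(c) Entailed — under negation, adding a further restriction is entailed: if no such repairing event occurred, none occurred cautiously either.
(d) Not entailed — Jonas broke the clock, not the fence; the fence belongs to the repairing event.
(e) Entailed — the original entails any weakening of itself; this just drops 'just after sunrise', 'with a pencil'.

(a), (b), (c), (e)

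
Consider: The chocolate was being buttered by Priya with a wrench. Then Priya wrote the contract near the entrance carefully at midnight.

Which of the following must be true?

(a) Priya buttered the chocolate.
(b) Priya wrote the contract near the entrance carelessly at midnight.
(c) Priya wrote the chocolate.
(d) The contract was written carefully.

(d)

(a) Not entailed — 'was buttering' is progressive on an accomplishment; it does not entail the completed 'buttered'.
(b) Not entailed — 'carelessly' adds a manner not in (and inconsistent with) the original.
(c) Not entailed — Priya wrote the contract, not the chocolate; the chocolate belongs to the buttering event.
(d) Entailed — the original entails any weakening of itself; this just drops 'near the entrance', 'at midnight' and generalizes the agent.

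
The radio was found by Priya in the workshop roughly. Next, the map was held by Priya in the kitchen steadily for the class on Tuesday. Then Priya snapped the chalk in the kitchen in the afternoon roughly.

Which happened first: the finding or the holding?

the finding

The connectives place the finding before the holding.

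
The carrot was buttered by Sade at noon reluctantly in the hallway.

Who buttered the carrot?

Sade

'Sade' marks the agent of the buttering event.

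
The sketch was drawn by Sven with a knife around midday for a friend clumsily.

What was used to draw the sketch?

a knife

'with a knife' marks the instrument of the drawing event.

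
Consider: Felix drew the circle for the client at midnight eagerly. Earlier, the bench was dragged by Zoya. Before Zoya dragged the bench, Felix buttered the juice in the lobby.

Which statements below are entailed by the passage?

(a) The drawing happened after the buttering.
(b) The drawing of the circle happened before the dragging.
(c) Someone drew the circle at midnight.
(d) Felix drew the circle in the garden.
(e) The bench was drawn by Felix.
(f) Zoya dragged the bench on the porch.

(a) Entailed — the narrative places the buttering before the drawing.
(b) Not entailed — the narrative places the dragging before the drawing, not after.
(c) Entailed — dropping 'for the client', 'eagerly' and generalizing the agent leaves a sub-description the original still satisfies.
(d) Not entailed — 'in the garden' adds information not in the original event.
(e) Not entailed — Felix drew the circle, not the bench; the bench belongs to the dragging event.
(f) Not entailed — 'on the porch' adds information not in the original event.

(a), (c)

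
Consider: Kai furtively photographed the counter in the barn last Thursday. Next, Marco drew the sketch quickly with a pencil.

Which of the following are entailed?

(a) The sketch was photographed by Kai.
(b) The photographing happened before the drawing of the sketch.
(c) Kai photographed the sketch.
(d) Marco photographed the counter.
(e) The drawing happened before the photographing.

(a) Not entailed — Kai photographed the counter, not the sketch; the sketch belongs to the drawing event.
(b) Entailed — the narrative places the photographing before the drawing.
(c) Not entailed — Kai photographed the counter, not the sketch; the sketch belongs to the drawing event.
(d) Not entailed — the passage has Kai photographing the counter, not Marco.
(e) Not entailed — the narrative places the photographing before the drawing, not after.

(b)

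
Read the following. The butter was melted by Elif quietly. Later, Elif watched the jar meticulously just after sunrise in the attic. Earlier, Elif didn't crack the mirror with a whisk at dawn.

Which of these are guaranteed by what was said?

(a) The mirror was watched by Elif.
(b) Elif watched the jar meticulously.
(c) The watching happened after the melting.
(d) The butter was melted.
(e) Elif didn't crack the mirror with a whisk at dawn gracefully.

(a) Not entailed — Elif watched the jar, not the mirror; the mirror belongs to the cracking event.
(b) Entailed — the original entails any weakening of itself; this just drops 'in the attic', 'just after sunrise'.
(c) Entailed — the narrative places the melting before the watching.
(d) Entailed — this follows by dropping conjuncts from the melting event's description.
(e) Entailed — under negation, adding a further restriction is entailed: if no such cracking event occurred, none occurred gracefully either.

(b), (c), (d), (e)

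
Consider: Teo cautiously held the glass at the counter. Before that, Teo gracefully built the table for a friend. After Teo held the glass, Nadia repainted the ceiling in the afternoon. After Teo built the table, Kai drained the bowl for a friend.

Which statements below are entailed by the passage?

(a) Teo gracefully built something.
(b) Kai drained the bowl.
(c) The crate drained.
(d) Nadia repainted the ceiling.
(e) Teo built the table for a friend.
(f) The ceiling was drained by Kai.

(a) Entailed — this follows by dropping conjuncts from the building event's description.
(b) Entailed — this follows by dropping conjuncts from the draining event's description.
(c) Not entailed — the bowl is what drained, not the crate.
(d) Entailed — this follows by dropping conjuncts from the repainting event's description.
(e) Entailed — the original entails any weakening of itself; this just drops 'gracefully'.
(f) Not entailed — Kai drained the bowl, not the ceiling; the ceiling belongs to the repainting event.

(a), (b), (d), (e)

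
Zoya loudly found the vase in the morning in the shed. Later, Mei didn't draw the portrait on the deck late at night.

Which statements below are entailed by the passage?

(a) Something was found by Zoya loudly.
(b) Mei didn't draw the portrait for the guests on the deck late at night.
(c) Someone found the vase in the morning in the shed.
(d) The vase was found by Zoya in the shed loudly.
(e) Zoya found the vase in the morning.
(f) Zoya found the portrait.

(a) Entailed — this follows by dropping conjuncts from the finding event's description.
(b) Entailed — under negation, adding a further restriction is entailed: if no such drawing event occurred, none occurred for the guests either.
(c) Entailed — the original entails any weakening of itself; this just drops 'loudly' and generalizes the agent.
(d) Entailed — this follows by dropping conjuncts from the finding event's description.
(e) Entailed — dropping 'loudly', 'in the shed' leaves a sub-description the original still satisfies.
(f) Not entailed — Zoya found the vase, not the portrait; the portrait belongs to the drawing event.

(a), (b), (c), (d), (e)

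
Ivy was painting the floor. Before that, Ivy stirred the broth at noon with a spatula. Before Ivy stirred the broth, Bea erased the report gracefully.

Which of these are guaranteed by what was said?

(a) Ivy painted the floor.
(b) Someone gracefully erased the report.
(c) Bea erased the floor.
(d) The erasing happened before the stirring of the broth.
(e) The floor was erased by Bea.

(a) Not entailed — 'was painting' is progressive on an accomplishment; it does not entail the completed 'painted'.
(b) Entailed — this follows by dropping conjuncts from the erasing event's description.
(c) Not entailed — Bea erased the report, not the floor; the floor belongs to the painting event.
(d) Entailed — the narrative places the erasing before the stirring.
(e) Not entailed — Bea erased the report, not the floor; the floor belongs to the painting event.

(b), (d)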